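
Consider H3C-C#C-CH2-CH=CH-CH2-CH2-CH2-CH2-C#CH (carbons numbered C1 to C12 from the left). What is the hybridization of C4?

sp³

C4 — 4 σ bonds. Steric number 4, so sp3.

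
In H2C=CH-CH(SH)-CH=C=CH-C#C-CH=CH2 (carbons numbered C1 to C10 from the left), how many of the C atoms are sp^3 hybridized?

1

C1: sp2
C2: sp2
C3: sp3 ✓
C4: sp2
C5: sp
C6: sp2
C7: sp
C8: sp
C9: sp2
C10: sp2
C3 → 1 sp3 carbon.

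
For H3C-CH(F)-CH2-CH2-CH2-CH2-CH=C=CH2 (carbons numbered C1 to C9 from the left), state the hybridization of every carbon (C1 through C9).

C1 has 4 σ bonds: steric number 4 → sp3.
C2: 4 σ bonds; 4 regions of electron density → sp3.
C3 carries 4 σ bonds, giving a steric number of 4, so it is sp3.
C4: 4 σ bonds — 4 electron domains, sp3.
C5 is sp3: 4 σ bonds, 4 electron-density regions.
C6 — 4 σ bonds. Steric number 4, so sp3.
C7: 3 σ bonds, plus one π bond; 3 regions of electron density → sp2.
C8 is sp: 2 σ bonds, plus two π bonds, 2 electron-density regions.
C9 carries 3 σ bonds, plus one π bond, giving a steric number of 3, so it is sp2.

C1 sp3, C2 sp3, C3 sp3, C4 sp3, C5 sp3, C6 sp3, C7 sp2, C8 sp, C9 sp2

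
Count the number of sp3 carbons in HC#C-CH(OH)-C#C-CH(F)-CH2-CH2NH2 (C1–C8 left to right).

C1: sp
C2: sp
C3: sp3 ✓
C4: sp
C5: sp
C6: sp3 ✓
C7: sp3 ✓
C8: sp3 ✓
C3, C6, C7, C8 → 4 sp3 carbons.

4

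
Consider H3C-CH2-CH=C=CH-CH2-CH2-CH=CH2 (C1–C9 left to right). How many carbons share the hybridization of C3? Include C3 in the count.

C3 is sp2 (one π bond).
C1: sp3
C2: sp3
C3: sp2 ✓
C4: sp
C5: sp2 ✓
C6: sp3
C7: sp3
C8: sp2 ✓
C9: sp2 ✓
4 carbons are sp2.

4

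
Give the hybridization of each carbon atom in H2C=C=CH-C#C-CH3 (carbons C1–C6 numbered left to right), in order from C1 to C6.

C1 carries 3 σ bonds, plus one π bond, giving a steric number of 3, so it is sp2.
C2: 2 σ bonds, plus two π bonds; 2 regions of electron density → sp.
C3: 3 σ bonds, plus one π bond; 3 regions of electron density → sp2.
C4: 2 σ bonds, plus two π bonds — 2 electron domains, sp.
C5: 2 σ bonds, plus two π bonds — 2 electron domains, sp.
C6 is sp3: 4 σ bonds, 4 electron-density regions.

C1 sp2, C2 sp, C3 sp2, C4 sp, C5 sp, C6 sp3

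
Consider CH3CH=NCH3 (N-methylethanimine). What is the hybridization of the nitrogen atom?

sp^2

Two σ bonds + one lone pair = steric number 3 → sp2.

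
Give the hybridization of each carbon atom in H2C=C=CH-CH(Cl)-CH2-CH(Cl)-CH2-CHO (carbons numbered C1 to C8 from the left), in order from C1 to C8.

C1 sp2, C2 sp, C3 sp2, C4 sp3, C5 sp3, C6 sp3, C7 sp3, C8 sp2

C1: 3 σ bonds, plus one π bond — 3 electron domains, sp2.
C2 carries 2 σ bonds, plus two π bonds, giving a steric number of 2, so it is sp.
C3 (3 σ bonds, plus one π bond) has steric number 3: sp2.
C4 (4 σ bonds) has steric number 4: sp3.
C5: 4 σ bonds — 4 electron domains, sp3.
C6 — 4 σ bonds. Steric number 4, so sp3.
C7 is sp3: 4 σ bonds, 4 electron-density regions.
C8: 3 σ bonds, plus one π bond; 3 regions of electron density → sp2.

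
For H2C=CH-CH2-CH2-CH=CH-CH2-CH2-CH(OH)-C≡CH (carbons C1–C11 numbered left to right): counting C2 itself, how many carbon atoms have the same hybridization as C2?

4

C2 is sp2 (one π bond).
C1: sp2 ✓
C2: sp2 ✓
C3: sp3
C4: sp3
C5: sp2 ✓
C6: sp2 ✓
C7: sp3
C8: sp3
C9: sp3
C10: sp
C11: sp
4 carbons are sp2.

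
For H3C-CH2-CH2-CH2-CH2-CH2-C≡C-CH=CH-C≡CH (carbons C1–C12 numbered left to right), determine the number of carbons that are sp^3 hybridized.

C1: sp3 ✓
C2: sp3 ✓
C3: sp3 ✓
C4: sp3 ✓
C5: sp3 ✓
C6: sp3 ✓
C7: sp
C8: sp
C9: sp2
C10: sp2
C11: sp
C12: sp
C1, C2, C3, C4, C5, C6 → 6 sp3 carbons.

6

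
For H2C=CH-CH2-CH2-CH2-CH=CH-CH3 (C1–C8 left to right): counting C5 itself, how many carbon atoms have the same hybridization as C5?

4

C5 is sp3 (only σ bonds).
C1: sp2
C2: sp2
C3: sp3 ✓
C4: sp3 ✓
C5: sp3 ✓
C6: sp2
C7: sp2
C8: sp3 ✓
4 carbons are sp3.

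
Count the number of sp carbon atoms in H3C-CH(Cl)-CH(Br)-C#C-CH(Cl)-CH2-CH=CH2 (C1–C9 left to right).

C1: sp3
C2: sp3
C3: sp3
C4: sp ✓
C5: sp ✓
C6: sp3
C7: sp3
C8: sp2
C9: sp2
C4, C5 → 2 sp carbons.

2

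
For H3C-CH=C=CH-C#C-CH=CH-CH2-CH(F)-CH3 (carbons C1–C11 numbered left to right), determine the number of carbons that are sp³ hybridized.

C1: sp3 ✓
C2: sp2
C3: sp
C4: sp2
C5: sp
C6: sp
C7: sp2
C8: sp2
C9: sp3 ✓
C10: sp3 ✓
C11: sp3 ✓
C1, C9, C10, C11 → 4 sp3 carbons.

4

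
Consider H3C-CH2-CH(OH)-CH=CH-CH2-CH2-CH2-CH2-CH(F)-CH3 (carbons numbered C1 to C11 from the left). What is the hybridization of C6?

sp^3

C6 — 4 σ bonds. Steric number 4, so sp3.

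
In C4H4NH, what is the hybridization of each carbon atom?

sp^2

Each carbon atom has 3 σ bonds, plus one π bond: steric number 3 → sp2.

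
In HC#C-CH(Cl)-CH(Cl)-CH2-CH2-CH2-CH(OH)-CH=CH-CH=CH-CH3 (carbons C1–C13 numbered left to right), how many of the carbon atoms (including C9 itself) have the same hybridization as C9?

C9 is sp2 (one π bond).
C1: sp
C2: sp
C3: sp3
C4: sp3
C5: sp3
C6: sp3
C7: sp3
C8: sp3
C9: sp2 ✓
C10: sp2 ✓
C11: sp2 ✓
C12: sp2 ✓
C13: sp3
4 carbons are sp2.

4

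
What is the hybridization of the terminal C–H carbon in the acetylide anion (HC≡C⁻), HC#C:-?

The terminal C–H carbon: 2 σ bonds, plus two π bonds; 2 regions of electron density → sp.

sp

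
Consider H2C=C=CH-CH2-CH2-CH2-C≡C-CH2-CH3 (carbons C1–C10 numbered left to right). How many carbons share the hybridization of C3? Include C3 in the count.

2

C3 is sp2 (one π bond).
C1: sp2 ✓
C2: sp
C3: sp2 ✓
C4: sp3
C5: sp3
C6: sp3
C7: sp
C8: sp
C9: sp3
C10: sp3
2 carbons are sp2.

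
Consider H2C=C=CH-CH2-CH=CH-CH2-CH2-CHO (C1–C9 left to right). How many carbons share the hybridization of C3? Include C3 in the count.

5

C3 is sp2 (one π bond).
C1: sp2 ✓
C2: sp
C3: sp2 ✓
C4: sp3
C5: sp2 ✓
C6: sp2 ✓
C7: sp3
C8: sp3
C9: sp2 ✓
5 carbons are sp2.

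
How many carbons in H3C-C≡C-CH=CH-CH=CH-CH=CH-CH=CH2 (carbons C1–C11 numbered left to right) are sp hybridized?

2

C1: sp3
C2: sp ✓
C3: sp ✓
C4: sp2
C5: sp2
C6: sp2
C7: sp2
C8: sp2
C9: sp2
C10: sp2
C11: sp2
C2, C3 → 2 sp carbons.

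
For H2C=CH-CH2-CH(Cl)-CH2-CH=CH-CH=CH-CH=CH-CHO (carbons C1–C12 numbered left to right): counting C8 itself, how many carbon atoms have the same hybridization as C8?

C8 is sp2 (one π bond).
C1: sp2 ✓
C2: sp2 ✓
C3: sp3
C4: sp3
C5: sp3
C6: sp2 ✓
C7: sp2 ✓
C8: sp2 ✓
C9: sp2 ✓
C10: sp2 ✓
C11: sp2 ✓
C12: sp2 ✓
9 carbons are sp2.

9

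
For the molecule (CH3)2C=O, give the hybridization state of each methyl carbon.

sp³

Each methyl carbon has 4 σ bonds: steric number 4 → sp3.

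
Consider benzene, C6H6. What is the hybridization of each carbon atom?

sp²

Every ring carbon has three σ bonds and contributes one p electron to the aromatic π system.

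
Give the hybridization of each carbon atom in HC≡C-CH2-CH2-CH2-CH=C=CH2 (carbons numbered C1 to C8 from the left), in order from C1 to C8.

C1 is sp: 2 σ bonds, plus two π bonds, 2 electron-density regions.
C2 carries 2 σ bonds, plus two π bonds, giving a steric number of 2, so it is sp.
C3: 4 σ bonds; 4 regions of electron density → sp3.
C4 carries 4 σ bonds, giving a steric number of 4, so it is sp3.
C5: 4 σ bonds; 4 regions of electron density → sp3.
C6 has 3 σ bonds, plus one π bond: steric number 3 → sp2.
C7 carries 2 σ bonds, plus two π bonds, giving a steric number of 2, so it is sp.
C8: 3 σ bonds, plus one π bond; 3 regions of electron density → sp2.

C1 sp, C2 sp, C3 sp3, C4 sp3, C5 sp3, C6 sp2, C7 sp, C8 sp2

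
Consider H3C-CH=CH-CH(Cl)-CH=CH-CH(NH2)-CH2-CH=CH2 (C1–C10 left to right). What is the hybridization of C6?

sp2

C6 is sp2: 3 σ bonds, plus one π bond, 3 electron-density regions.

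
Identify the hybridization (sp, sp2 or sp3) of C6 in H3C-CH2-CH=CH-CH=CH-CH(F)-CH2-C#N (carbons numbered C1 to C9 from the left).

C6 is sp2: 3 σ bonds, plus one π bond, 3 electron-density regions.

sp^2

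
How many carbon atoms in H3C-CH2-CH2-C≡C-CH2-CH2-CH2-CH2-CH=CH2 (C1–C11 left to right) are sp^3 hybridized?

C1: sp3 ✓
C2: sp3 ✓
C3: sp3 ✓
C4: sp
C5: sp
C6: sp3 ✓
C7: sp3 ✓
C8: sp3 ✓
C9: sp3 ✓
C10: sp2
C11: sp2
C1, C2, C3, C6, C7, C8, C9 → 7 sp3 carbons.

7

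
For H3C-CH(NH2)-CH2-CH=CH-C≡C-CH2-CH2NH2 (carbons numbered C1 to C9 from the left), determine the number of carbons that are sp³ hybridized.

5

C1: sp3 ✓
C2: sp3 ✓
C3: sp3 ✓
C4: sp2
C5: sp2
C6: sp
C7: sp
C8: sp3 ✓
C9: sp3 ✓
C1, C2, C3, C8, C9 → 5 sp3 carbons.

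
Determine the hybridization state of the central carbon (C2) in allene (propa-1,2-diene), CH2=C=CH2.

Two σ bonds and two π bonds (one to each neighbour) → sp.

sp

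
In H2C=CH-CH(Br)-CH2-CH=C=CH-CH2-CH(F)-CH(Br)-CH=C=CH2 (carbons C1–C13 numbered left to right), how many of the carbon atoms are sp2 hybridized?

6

C1: sp2 ✓
C2: sp2 ✓
C3: sp3
C4: sp3
C5: sp2 ✓
C6: sp
C7: sp2 ✓
C8: sp3
C9: sp3
C10: sp3
C11: sp2 ✓
C12: sp
C13: sp2 ✓
C1, C2, C5, C7, C11, C13 → 6 sp2 carbons.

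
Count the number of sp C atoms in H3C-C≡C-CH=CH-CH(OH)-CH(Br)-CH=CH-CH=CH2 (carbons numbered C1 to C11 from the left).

2

C1: sp3
C2: sp ✓
C3: sp ✓
C4: sp2
C5: sp2
C6: sp3
C7: sp3
C8: sp2
C9: sp2
C10: sp2
C11: sp2
C2, C3 → 2 sp carbons.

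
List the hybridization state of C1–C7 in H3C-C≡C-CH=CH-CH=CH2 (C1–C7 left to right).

C1 carries 4 σ bonds, giving a steric number of 4, so it is sp3.
C2 has 2 σ bonds, plus two π bonds: steric number 2 → sp.
C3 — 2 σ bonds, plus two π bonds. Steric number 2, so sp.
C4 — 3 σ bonds, plus one π bond. Steric number 3, so sp2.
C5 (3 σ bonds, plus one π bond) has steric number 3: sp2.
C6 (3 σ bonds, plus one π bond) has steric number 3: sp2.
C7: 3 σ bonds, plus one π bond; 3 regions of electron density → sp2.

C1 sp3, C2 sp, C3 sp, C4 sp2, C5 sp2, C6 sp2, C7 sp2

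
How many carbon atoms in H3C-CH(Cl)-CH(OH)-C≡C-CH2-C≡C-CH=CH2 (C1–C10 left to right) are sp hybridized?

C1: sp3
C2: sp3
C3: sp3
C4: sp ✓
C5: sp ✓
C6: sp3
C7: sp ✓
C8: sp ✓
C9: sp2
C10: sp2
C4, C5, C7, C8 → 4 sp carbons.

4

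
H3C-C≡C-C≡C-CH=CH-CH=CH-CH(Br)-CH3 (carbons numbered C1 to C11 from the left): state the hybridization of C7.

C7: 3 σ bonds, plus one π bond; 3 regions of electron density → sp2.

sp^2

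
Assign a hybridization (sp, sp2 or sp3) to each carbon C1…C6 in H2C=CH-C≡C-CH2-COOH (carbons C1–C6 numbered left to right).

C1 sp2, C2 sp2, C3 sp, C4 sp, C5 sp3, C6 sp2

C1 is sp2: 3 σ bonds, plus one π bond, 3 electron-density regions.
C2: 3 σ bonds, plus one π bond; 3 regions of electron density → sp2.
C3 — 2 σ bonds, plus two π bonds. Steric number 2, so sp.
C4: 2 σ bonds, plus two π bonds; 2 regions of electron density → sp.
C5 is sp3: 4 σ bonds, 4 electron-density regions.
C6: 3 σ bonds, plus one π bond; 3 regions of electron density → sp2.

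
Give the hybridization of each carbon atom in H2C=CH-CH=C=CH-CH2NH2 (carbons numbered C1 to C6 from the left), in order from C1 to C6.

C1 carries 3 σ bonds, plus one π bond, giving a steric number of 3, so it is sp2.
C2: 3 σ bonds, plus one π bond — 3 electron domains, sp2.
C3 — 3 σ bonds, plus one π bond. Steric number 3, so sp2.
C4 carries 2 σ bonds, plus two π bonds, giving a steric number of 2, so it is sp.
C5: 3 σ bonds, plus one π bond; 3 regions of electron density → sp2.
C6 is sp3: 4 σ bonds, 4 electron-density regions.

C1 sp2, C2 sp2, C3 sp2, C4 sp, C5 sp2, C6 sp3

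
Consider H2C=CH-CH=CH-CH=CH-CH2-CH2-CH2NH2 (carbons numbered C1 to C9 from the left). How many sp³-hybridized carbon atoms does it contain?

C1: sp2
C2: sp2
C3: sp2
C4: sp2
C5: sp2
C6: sp2
C7: sp3 ✓
C8: sp3 ✓
C9: sp3 ✓
C7, C8, C9 → 3 sp3 carbons.

3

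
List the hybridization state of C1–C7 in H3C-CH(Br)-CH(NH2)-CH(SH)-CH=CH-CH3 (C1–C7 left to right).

C1 sp3, C2 sp3, C3 sp3, C4 sp3, C5 sp2, C6 sp2, C7 sp3

C1 — 4 σ bonds. Steric number 4, so sp3.
C2 has 4 σ bonds: steric number 4 → sp3.
C3: 4 σ bonds; 4 regions of electron density → sp3.
C4: 4 σ bonds — 4 electron domains, sp3.
C5 has 3 σ bonds, plus one π bond: steric number 3 → sp2.
C6 has 3 σ bonds, plus one π bond: steric number 3 → sp2.
C7 carries 4 σ bonds, giving a steric number of 4, so it is sp3.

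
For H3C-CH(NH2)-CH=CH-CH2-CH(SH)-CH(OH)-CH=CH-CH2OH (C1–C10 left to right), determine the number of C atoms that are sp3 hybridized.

C1: sp3 ✓
C2: sp3 ✓
C3: sp2
C4: sp2
C5: sp3 ✓
C6: sp3 ✓
C7: sp3 ✓
C8: sp2
C9: sp2
C10: sp3 ✓
C1, C2, C5, C6, C7, C10 → 6 sp3 carbons.

6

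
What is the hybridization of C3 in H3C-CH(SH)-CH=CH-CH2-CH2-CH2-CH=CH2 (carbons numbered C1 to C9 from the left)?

C3 has 3 σ bonds, plus one π bond: steric number 3 → sp2.

sp²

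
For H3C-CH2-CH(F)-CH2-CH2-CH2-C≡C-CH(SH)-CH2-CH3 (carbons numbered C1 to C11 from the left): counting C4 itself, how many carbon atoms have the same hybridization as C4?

9

C4 is sp3 (only σ bonds).
C1: sp3 ✓
C2: sp3 ✓
C3: sp3 ✓
C4: sp3 ✓
C5: sp3 ✓
C6: sp3 ✓
C7: sp
C8: sp
C9: sp3 ✓
C10: sp3 ✓
C11: sp3 ✓
9 carbons are sp3.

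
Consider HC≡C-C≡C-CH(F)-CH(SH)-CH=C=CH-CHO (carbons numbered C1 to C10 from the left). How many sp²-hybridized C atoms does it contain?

3

C1: sp
C2: sp
C3: sp
C4: sp
C5: sp3
C6: sp3
C7: sp2 ✓
C8: sp
C9: sp2 ✓
C10: sp2 ✓
C7, C9, C10 → 3 sp2 carbons.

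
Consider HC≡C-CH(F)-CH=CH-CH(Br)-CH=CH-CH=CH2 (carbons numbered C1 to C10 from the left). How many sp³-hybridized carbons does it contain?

C1: sp
C2: sp
C3: sp3 ✓
C4: sp2
C5: sp2
C6: sp3 ✓
C7: sp2
C8: sp2
C9: sp2
C10: sp2
C3, C6 → 2 sp3 carbons.

2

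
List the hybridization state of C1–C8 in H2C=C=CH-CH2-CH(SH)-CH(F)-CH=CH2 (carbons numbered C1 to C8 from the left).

C1 sp2, C2 sp, C3 sp2, C4 sp3, C5 sp3, C6 sp3, C7 sp2, C8 sp2

C1 carries 3 σ bonds, plus one π bond, giving a steric number of 3, so it is sp2.
C2: 2 σ bonds, plus two π bonds; 2 regions of electron density → sp.
C3 has 3 σ bonds, plus one π bond: steric number 3 → sp2.
C4 carries 4 σ bonds, giving a steric number of 4, so it is sp3.
C5 carries 4 σ bonds, giving a steric number of 4, so it is sp3.
C6 has 4 σ bonds: steric number 4 → sp3.
C7 (3 σ bonds, plus one π bond) has steric number 3: sp2.
C8 (3 σ bonds, plus one π bond) has steric number 3: sp2.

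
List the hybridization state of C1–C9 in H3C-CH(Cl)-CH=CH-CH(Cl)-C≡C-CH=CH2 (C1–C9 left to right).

C1 sp3, C2 sp3, C3 sp2, C4 sp2, C5 sp3, C6 sp, C7 sp, C8 sp2, C9 sp2

C1 carries 4 σ bonds, giving a steric number of 4, so it is sp3.
C2 — 4 σ bonds. Steric number 4, so sp3.
C3 carries 3 σ bonds, plus one π bond, giving a steric number of 3, so it is sp2.
C4 — 3 σ bonds, plus one π bond. Steric number 3, so sp2.
C5 is sp3: 4 σ bonds, 4 electron-density regions.
C6 is sp: 2 σ bonds, plus two π bonds, 2 electron-density regions.
C7 — 2 σ bonds, plus two π bonds. Steric number 2, so sp.
C8 — 3 σ bonds, plus one π bond. Steric number 3, so sp2.
C9 (3 σ bonds, plus one π bond) has steric number 3: sp2.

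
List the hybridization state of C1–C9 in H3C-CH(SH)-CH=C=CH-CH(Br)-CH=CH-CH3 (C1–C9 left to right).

C1 sp3, C2 sp3, C3 sp2, C4 sp, C5 sp2, C6 sp3, C7 sp2, C8 sp2, C9 sp3

C1 is sp3: 4 σ bonds, 4 electron-density regions.
C2 (4 σ bonds) has steric number 4: sp3.
C3 (3 σ bonds, plus one π bond) has steric number 3: sp2.
C4 (2 σ bonds, plus two π bonds) has steric number 2: sp.
C5 — 3 σ bonds, plus one π bond. Steric number 3, so sp2.
C6: 4 σ bonds; 4 regions of electron density → sp3.
C7 has 3 σ bonds, plus one π bond: steric number 3 → sp2.
C8 is sp2: 3 σ bonds, plus one π bond, 3 electron-density regions.
C9 (4 σ bonds) has steric number 4: sp3.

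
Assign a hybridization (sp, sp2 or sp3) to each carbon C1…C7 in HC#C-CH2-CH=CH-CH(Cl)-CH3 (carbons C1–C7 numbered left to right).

C1 (2 σ bonds, plus two π bonds) has steric number 2: sp.
C2 has 2 σ bonds, plus two π bonds: steric number 2 → sp.
C3 — 4 σ bonds. Steric number 4, so sp3.
C4: 3 σ bonds, plus one π bond — 3 electron domains, sp2.
C5: 3 σ bonds, plus one π bond; 3 regions of electron density → sp2.
C6: 4 σ bonds; 4 regions of electron density → sp3.
C7 — 4 σ bonds. Steric number 4, so sp3.

C1 sp, C2 sp, C3 sp3, C4 sp2, C5 sp2, C6 sp3, C7 sp3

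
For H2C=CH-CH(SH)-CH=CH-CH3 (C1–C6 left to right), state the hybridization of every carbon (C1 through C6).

C1 is sp2: 3 σ bonds, plus one π bond, 3 electron-density regions.
C2 has 3 σ bonds, plus one π bond: steric number 3 → sp2.
C3: 4 σ bonds — 4 electron domains, sp3.
C4 — 3 σ bonds, plus one π bond. Steric number 3, so sp2.
C5 is sp2: 3 σ bonds, plus one π bond, 3 electron-density regions.
C6 (4 σ bonds) has steric number 4: sp3.

C1 sp2, C2 sp2, C3 sp3, C4 sp2, C5 sp2, C6 sp3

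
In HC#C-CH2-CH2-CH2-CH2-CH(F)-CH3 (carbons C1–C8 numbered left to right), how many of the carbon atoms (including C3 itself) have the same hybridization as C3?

6

C3 is sp3 (only σ bonds).
C1: sp
C2: sp
C3: sp3 ✓
C4: sp3 ✓
C5: sp3 ✓
C6: sp3 ✓
C7: sp3 ✓
C8: sp3 ✓
6 carbons are sp3.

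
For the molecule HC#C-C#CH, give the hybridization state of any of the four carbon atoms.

sp

Every carbon is part of a C≡C triple bond: two σ regions → sp.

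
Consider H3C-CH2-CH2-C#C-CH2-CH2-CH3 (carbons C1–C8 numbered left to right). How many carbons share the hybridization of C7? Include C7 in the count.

6

C7 is sp3 (only σ bonds).
C1: sp3 ✓
C2: sp3 ✓
C3: sp3 ✓
C4: sp
C5: sp
C6: sp3 ✓
C7: sp3 ✓
C8: sp3 ✓
6 carbons are sp3.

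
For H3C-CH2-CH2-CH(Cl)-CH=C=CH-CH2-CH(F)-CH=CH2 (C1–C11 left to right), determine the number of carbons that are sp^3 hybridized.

C1: sp3 ✓
C2: sp3 ✓
C3: sp3 ✓
C4: sp3 ✓
C5: sp2
C6: sp
C7: sp2
C8: sp3 ✓
C9: sp3 ✓
C10: sp2
C11: sp2
C1, C2, C3, C4, C8, C9 → 6 sp3 carbons.

6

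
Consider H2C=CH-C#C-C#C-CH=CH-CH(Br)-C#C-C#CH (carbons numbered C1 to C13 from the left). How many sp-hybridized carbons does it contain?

8

C1: sp2
C2: sp2
C3: sp ✓
C4: sp ✓
C5: sp ✓
C6: sp ✓
C7: sp2
C8: sp2
C9: sp3
C10: sp ✓
C11: sp ✓
C12: sp ✓
C13: sp ✓
C3, C4, C5, C6, C10, C11, C12, C13 → 8 sp carbons.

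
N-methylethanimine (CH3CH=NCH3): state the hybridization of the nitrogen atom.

sp2

Two σ bonds + one lone pair = steric number 3 → sp2.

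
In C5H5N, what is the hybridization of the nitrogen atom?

N has two σ bonds and one lone pair in the ring plane (steric number 3 → sp2); its p orbital contributes one electron to the aromatic π system via the C=N double bond.

sp2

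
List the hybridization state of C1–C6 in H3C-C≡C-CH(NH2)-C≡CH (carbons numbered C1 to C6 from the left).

C1 sp3, C2 sp, C3 sp, C4 sp3, C5 sp, C6 sp

C1 has 4 σ bonds: steric number 4 → sp3.
C2 carries 2 σ bonds, plus two π bonds, giving a steric number of 2, so it is sp.
C3 has 2 σ bonds, plus two π bonds: steric number 2 → sp.
C4 (4 σ bonds) has steric number 4: sp3.
C5 — 2 σ bonds, plus two π bonds. Steric number 2, so sp.
C6 — 2 σ bonds, plus two π bonds. Steric number 2, so sp.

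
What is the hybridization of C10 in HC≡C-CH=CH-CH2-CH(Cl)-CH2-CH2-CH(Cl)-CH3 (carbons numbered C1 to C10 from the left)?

C10 (4 σ bonds) has steric number 4: sp3.

sp³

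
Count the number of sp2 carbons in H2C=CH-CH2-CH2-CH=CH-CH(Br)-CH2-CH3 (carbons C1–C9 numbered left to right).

4

C1: sp2 ✓
C2: sp2 ✓
C3: sp3
C4: sp3
C5: sp2 ✓
C6: sp2 ✓
C7: sp3
C8: sp3
C9: sp3
C1, C2, C5, C6 → 4 sp2 carbons.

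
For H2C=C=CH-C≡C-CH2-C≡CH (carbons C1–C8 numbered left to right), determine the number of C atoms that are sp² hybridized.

2

C1: sp2 ✓
C2: sp
C3: sp2 ✓
C4: sp
C5: sp
C6: sp3
C7: sp
C8: sp
C1, C3 → 2 sp2 carbons.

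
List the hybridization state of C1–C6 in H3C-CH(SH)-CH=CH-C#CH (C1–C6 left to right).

C1 is sp3: 4 σ bonds, 4 electron-density regions.
C2: 4 σ bonds — 4 electron domains, sp3.
C3: 3 σ bonds, plus one π bond; 3 regions of electron density → sp2.
C4 is sp2: 3 σ bonds, plus one π bond, 3 electron-density regions.
C5 is sp: 2 σ bonds, plus two π bonds, 2 electron-density regions.
C6: 2 σ bonds, plus two π bonds — 2 electron domains, sp.

C1 sp3, C2 sp3, C3 sp2, C4 sp2, C5 sp, C6 sp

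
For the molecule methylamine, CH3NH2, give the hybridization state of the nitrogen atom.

sp^3

Three σ bonds + one lone pair = steric number 4 → sp3.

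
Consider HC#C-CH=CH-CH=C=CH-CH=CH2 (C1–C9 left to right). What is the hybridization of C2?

C2: 2 σ bonds, plus two π bonds; 2 regions of electron density → sp.

sp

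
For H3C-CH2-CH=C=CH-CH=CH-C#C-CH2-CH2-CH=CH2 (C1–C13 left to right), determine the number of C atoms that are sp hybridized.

3

C1: sp3
C2: sp3
C3: sp2
C4: sp ✓
C5: sp2
C6: sp2
C7: sp2
C8: sp ✓
C9: sp ✓
C10: sp3
C11: sp3
C12: sp2
C13: sp2
C4, C8, C9 → 3 sp carbons.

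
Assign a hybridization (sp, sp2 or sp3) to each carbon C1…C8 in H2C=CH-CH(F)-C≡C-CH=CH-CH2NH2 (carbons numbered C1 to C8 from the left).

C1 — 3 σ bonds, plus one π bond. Steric number 3, so sp2.
C2 is sp2: 3 σ bonds, plus one π bond, 3 electron-density regions.
C3 (4 σ bonds) has steric number 4: sp3.
C4 has 2 σ bonds, plus two π bonds: steric number 2 → sp.
C5 (2 σ bonds, plus two π bonds) has steric number 2: sp.
C6 has 3 σ bonds, plus one π bond: steric number 3 → sp2.
C7 is sp2: 3 σ bonds, plus one π bond, 3 electron-density regions.
C8 carries 4 σ bonds, giving a steric number of 4, so it is sp3.

C1 sp2, C2 sp2, C3 sp3, C4 sp, C5 sp, C6 sp2, C7 sp2, C8 sp3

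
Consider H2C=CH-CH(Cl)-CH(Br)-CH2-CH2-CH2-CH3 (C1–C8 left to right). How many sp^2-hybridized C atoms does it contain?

C1: sp2 ✓
C2: sp2 ✓
C3: sp3
C4: sp3
C5: sp3
C6: sp3
C7: sp3
C8: sp3
C1, C2 → 2 sp2 carbons.

2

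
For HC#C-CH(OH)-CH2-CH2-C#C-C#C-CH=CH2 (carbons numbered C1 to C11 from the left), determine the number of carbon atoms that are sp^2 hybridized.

C1: sp
C2: sp
C3: sp3
C4: sp3
C5: sp3
C6: sp
C7: sp
C8: sp
C9: sp
C10: sp2 ✓
C11: sp2 ✓
C10, C11 → 2 sp2 carbons.

2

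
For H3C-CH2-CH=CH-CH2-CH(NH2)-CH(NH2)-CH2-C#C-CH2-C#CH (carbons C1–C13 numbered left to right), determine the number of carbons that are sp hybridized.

4

C1: sp3
C2: sp3
C3: sp2
C4: sp2
C5: sp3
C6: sp3
C7: sp3
C8: sp3
C9: sp ✓
C10: sp ✓
C11: sp3
C12: sp ✓
C13: sp ✓
C9, C10, C12, C13 → 4 sp carbons.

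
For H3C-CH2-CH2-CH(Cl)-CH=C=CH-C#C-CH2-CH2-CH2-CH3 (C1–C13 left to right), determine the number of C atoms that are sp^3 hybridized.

C1: sp3 ✓
C2: sp3 ✓
C3: sp3 ✓
C4: sp3 ✓
C5: sp2
C6: sp
C7: sp2
C8: sp
C9: sp
C10: sp3 ✓
C11: sp3 ✓
C12: sp3 ✓
C13: sp3 ✓
C1, C2, C3, C4, C10, C11, C12, C13 → 8 sp3 carbons.

8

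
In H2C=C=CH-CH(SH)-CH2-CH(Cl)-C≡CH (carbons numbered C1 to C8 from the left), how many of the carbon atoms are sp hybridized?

C1: sp2
C2: sp ✓
C3: sp2
C4: sp3
C5: sp3
C6: sp3
C7: sp ✓
C8: sp ✓
C2, C7, C8 → 3 sp carbons.

3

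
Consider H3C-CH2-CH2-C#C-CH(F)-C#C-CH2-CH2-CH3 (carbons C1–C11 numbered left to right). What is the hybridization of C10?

C10: 4 σ bonds — 4 electron domains, sp3.

sp³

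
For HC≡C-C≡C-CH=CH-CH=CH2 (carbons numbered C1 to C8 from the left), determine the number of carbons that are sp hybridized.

C1: sp ✓
C2: sp ✓
C3: sp ✓
C4: sp ✓
C5: sp2
C6: sp2
C7: sp2
C8: sp2
C1, C2, C3, C4 → 4 sp carbons.

4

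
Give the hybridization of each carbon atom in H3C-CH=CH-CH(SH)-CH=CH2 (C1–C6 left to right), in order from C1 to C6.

C1 is sp3: 4 σ bonds, 4 electron-density regions.
C2: 3 σ bonds, plus one π bond — 3 electron domains, sp2.
C3 carries 3 σ bonds, plus one π bond, giving a steric number of 3, so it is sp2.
C4 has 4 σ bonds: steric number 4 → sp3.
C5: 3 σ bonds, plus one π bond — 3 electron domains, sp2.
C6: 3 σ bonds, plus one π bond; 3 regions of electron density → sp2.

C1 sp3, C2 sp2, C3 sp2, C4 sp3, C5 sp2, C6 sp2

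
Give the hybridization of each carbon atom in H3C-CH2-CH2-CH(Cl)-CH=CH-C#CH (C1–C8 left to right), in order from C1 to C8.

C1: 4 σ bonds; 4 regions of electron density → sp3.
C2: 4 σ bonds; 4 regions of electron density → sp3.
C3 (4 σ bonds) has steric number 4: sp3.
C4 has 4 σ bonds: steric number 4 → sp3.
C5 has 3 σ bonds, plus one π bond: steric number 3 → sp2.
C6 is sp2: 3 σ bonds, plus one π bond, 3 electron-density regions.
C7 is sp: 2 σ bonds, plus two π bonds, 2 electron-density regions.
C8: 2 σ bonds, plus two π bonds; 2 regions of electron density → sp.

C1 sp3, C2 sp3, C3 sp3, C4 sp3, C5 sp2, C6 sp2, C7 sp, C8 sp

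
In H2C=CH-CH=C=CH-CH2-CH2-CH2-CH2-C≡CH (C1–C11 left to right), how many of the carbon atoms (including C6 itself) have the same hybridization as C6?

C6 is sp3 (only σ bonds).
C1: sp2
C2: sp2
C3: sp2
C4: sp
C5: sp2
C6: sp3 ✓
C7: sp3 ✓
C8: sp3 ✓
C9: sp3 ✓
C10: sp
C11: sp
4 carbons are sp3.

4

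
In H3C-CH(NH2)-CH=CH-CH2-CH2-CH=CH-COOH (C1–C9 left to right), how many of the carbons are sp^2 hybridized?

5

C1: sp3
C2: sp3
C3: sp2 ✓
C4: sp2 ✓
C5: sp3
C6: sp3
C7: sp2 ✓
C8: sp2 ✓
C9: sp2 ✓
C3, C4, C7, C8, C9 → 5 sp2 carbons.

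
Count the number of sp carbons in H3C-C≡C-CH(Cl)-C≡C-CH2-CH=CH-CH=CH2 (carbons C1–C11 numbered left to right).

C1: sp3
C2: sp ✓
C3: sp ✓
C4: sp3
C5: sp ✓
C6: sp ✓
C7: sp3
C8: sp2
C9: sp2
C10: sp2
C11: sp2
C2, C3, C5, C6 → 4 sp carbons.

4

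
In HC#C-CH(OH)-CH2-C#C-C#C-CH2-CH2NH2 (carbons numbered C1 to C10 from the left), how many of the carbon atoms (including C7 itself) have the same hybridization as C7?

6

C7 is sp (two π bonds).
C1: sp ✓
C2: sp ✓
C3: sp3
C4: sp3
C5: sp ✓
C6: sp ✓
C7: sp ✓
C8: sp ✓
C9: sp3
C10: sp3
6 carbons are sp.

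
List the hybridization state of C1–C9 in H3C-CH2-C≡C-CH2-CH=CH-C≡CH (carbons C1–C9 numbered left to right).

C1 sp3, C2 sp3, C3 sp, C4 sp, C5 sp3, C6 sp2, C7 sp2, C8 sp, C9 sp

C1 has 4 σ bonds: steric number 4 → sp3.
C2 carries 4 σ bonds, giving a steric number of 4, so it is sp3.
C3 — 2 σ bonds, plus two π bonds. Steric number 2, so sp.
C4 is sp: 2 σ bonds, plus two π bonds, 2 electron-density regions.
C5 has 4 σ bonds: steric number 4 → sp3.
C6 carries 3 σ bonds, plus one π bond, giving a steric number of 3, so it is sp2.
C7: 3 σ bonds, plus one π bond; 3 regions of electron density → sp2.
C8 has 2 σ bonds, plus two π bonds: steric number 2 → sp.
C9 carries 2 σ bonds, plus two π bonds, giving a steric number of 2, so it is sp.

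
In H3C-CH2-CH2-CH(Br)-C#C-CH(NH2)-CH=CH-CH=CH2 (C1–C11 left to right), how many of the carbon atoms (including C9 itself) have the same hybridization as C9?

4

C9 is sp2 (one π bond).
C1: sp3
C2: sp3
C3: sp3
C4: sp3
C5: sp
C6: sp
C7: sp3
C8: sp2 ✓
C9: sp2 ✓
C10: sp2 ✓
C11: sp2 ✓
4 carbons are sp2.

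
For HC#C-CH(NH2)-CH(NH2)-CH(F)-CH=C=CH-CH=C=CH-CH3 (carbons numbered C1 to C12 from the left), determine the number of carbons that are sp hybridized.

C1: sp ✓
C2: sp ✓
C3: sp3
C4: sp3
C5: sp3
C6: sp2
C7: sp ✓
C8: sp2
C9: sp2
C10: sp ✓
C11: sp2
C12: sp3
C1, C2, C7, C10 → 4 sp carbons.

4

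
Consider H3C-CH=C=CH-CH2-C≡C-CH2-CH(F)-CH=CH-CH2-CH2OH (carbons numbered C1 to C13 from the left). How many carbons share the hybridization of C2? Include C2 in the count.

4

C2 is sp2 (one π bond).
C1: sp3
C2: sp2 ✓
C3: sp
C4: sp2 ✓
C5: sp3
C6: sp
C7: sp
C8: sp3
C9: sp3
C10: sp2 ✓
C11: sp2 ✓
C12: sp3
C13: sp3
4 carbons are sp2.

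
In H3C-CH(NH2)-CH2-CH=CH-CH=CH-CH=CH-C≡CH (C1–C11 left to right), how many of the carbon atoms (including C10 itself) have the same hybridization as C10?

2

C10 is sp (two π bonds).
C1: sp3
C2: sp3
C3: sp3
C4: sp2
C5: sp2
C6: sp2
C7: sp2
C8: sp2
C9: sp2
C10: sp ✓
C11: sp ✓
2 carbons are sp.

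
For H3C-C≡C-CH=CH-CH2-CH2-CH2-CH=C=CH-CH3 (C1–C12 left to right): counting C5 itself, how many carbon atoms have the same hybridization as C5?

4

C5 is sp2 (one π bond).
C1: sp3
C2: sp
C3: sp
C4: sp2 ✓
C5: sp2 ✓
C6: sp3
C7: sp3
C8: sp3
C9: sp2 ✓
C10: sp
C11: sp2 ✓
C12: sp3
4 carbons are sp2.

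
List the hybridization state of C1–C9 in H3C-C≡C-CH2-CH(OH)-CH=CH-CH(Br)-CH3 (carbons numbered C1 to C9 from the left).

C1 sp3, C2 sp, C3 sp, C4 sp3, C5 sp3, C6 sp2, C7 sp2, C8 sp3, C9 sp3

C1: 4 σ bonds — 4 electron domains, sp3.
C2: 2 σ bonds, plus two π bonds — 2 electron domains, sp.
C3 — 2 σ bonds, plus two π bonds. Steric number 2, so sp.
C4: 4 σ bonds; 4 regions of electron density → sp3.
C5 carries 4 σ bonds, giving a steric number of 4, so it is sp3.
C6 — 3 σ bonds, plus one π bond. Steric number 3, so sp2.
C7: 3 σ bonds, plus one π bond — 3 electron domains, sp2.
C8 — 4 σ bonds. Steric number 4, so sp3.
C9 has 4 σ bonds: steric number 4 → sp3.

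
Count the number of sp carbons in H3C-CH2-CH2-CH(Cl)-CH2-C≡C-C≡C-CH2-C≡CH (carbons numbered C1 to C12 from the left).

6

C1: sp3
C2: sp3
C3: sp3
C4: sp3
C5: sp3
C6: sp ✓
C7: sp ✓
C8: sp ✓
C9: sp ✓
C10: sp3
C11: sp ✓
C12: sp ✓
C6, C7, C8, C9, C11, C12 → 6 sp carbons.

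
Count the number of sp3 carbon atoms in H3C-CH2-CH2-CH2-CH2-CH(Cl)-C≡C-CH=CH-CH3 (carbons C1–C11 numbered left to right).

C1: sp3 ✓
C2: sp3 ✓
C3: sp3 ✓
C4: sp3 ✓
C5: sp3 ✓
C6: sp3 ✓
C7: sp
C8: sp
C9: sp2
C10: sp2
C11: sp3 ✓
C1, C2, C3, C4, C5, C6, C11 → 7 sp3 carbons.

7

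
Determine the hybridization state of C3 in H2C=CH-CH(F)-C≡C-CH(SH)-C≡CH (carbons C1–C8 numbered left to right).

C3: 4 σ bonds — 4 electron domains, sp3.

sp³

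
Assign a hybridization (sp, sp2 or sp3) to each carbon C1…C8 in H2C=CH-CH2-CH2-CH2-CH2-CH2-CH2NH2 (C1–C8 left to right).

C1 (3 σ bonds, plus one π bond) has steric number 3: sp2.
C2 has 3 σ bonds, plus one π bond: steric number 3 → sp2.
C3 has 4 σ bonds: steric number 4 → sp3.
C4 is sp3: 4 σ bonds, 4 electron-density regions.
C5 — 4 σ bonds. Steric number 4, so sp3.
C6 (4 σ bonds) has steric number 4: sp3.
C7 is sp3: 4 σ bonds, 4 electron-density regions.
C8 (4 σ bonds) has steric number 4: sp3.

C1 sp2, C2 sp2, C3 sp3, C4 sp3, C5 sp3, C6 sp3, C7 sp3, C8 sp3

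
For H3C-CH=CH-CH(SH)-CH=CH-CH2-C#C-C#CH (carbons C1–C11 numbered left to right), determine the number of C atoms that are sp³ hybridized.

C1: sp3 ✓
C2: sp2
C3: sp2
C4: sp3 ✓
C5: sp2
C6: sp2
C7: sp3 ✓
C8: sp
C9: sp
C10: sp
C11: sp
C1, C4, C7 → 3 sp3 carbons.

3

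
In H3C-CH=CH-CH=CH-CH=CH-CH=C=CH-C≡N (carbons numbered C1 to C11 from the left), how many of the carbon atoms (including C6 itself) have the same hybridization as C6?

C6 is sp2 (one π bond).
C1: sp3
C2: sp2 ✓
C3: sp2 ✓
C4: sp2 ✓
C5: sp2 ✓
C6: sp2 ✓
C7: sp2 ✓
C8: sp2 ✓
C9: sp
C10: sp2 ✓
C11: sp
8 carbons are sp2.

8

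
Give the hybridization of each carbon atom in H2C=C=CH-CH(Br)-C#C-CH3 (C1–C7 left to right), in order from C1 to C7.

C1 sp2, C2 sp, C3 sp2, C4 sp3, C5 sp, C6 sp, C7 sp3

C1 — 3 σ bonds, plus one π bond. Steric number 3, so sp2.
C2 — 2 σ bonds, plus two π bonds. Steric number 2, so sp.
C3: 3 σ bonds, plus one π bond; 3 regions of electron density → sp2.
C4 has 4 σ bonds: steric number 4 → sp3.
C5 is sp: 2 σ bonds, plus two π bonds, 2 electron-density regions.
C6 (2 σ bonds, plus two π bonds) has steric number 2: sp.
C7 — 4 σ bonds. Steric number 4, so sp3.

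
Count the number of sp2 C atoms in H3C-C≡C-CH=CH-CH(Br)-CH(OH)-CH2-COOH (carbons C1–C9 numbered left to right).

C1: sp3
C2: sp
C3: sp
C4: sp2 ✓
C5: sp2 ✓
C6: sp3
C7: sp3
C8: sp3
C9: sp2 ✓
C4, C5, C9 → 3 sp2 carbons.

3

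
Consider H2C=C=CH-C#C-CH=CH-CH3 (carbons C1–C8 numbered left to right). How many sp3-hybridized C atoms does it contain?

C1: sp2
C2: sp
C3: sp2
C4: sp
C5: sp
C6: sp2
C7: sp2
C8: sp3 ✓
C8 → 1 sp3 carbon.

1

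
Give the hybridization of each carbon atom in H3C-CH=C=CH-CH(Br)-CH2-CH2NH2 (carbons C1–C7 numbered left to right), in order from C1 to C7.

C1 carries 4 σ bonds, giving a steric number of 4, so it is sp3.
C2 has 3 σ bonds, plus one π bond: steric number 3 → sp2.
C3 (2 σ bonds, plus two π bonds) has steric number 2: sp.
C4: 3 σ bonds, plus one π bond; 3 regions of electron density → sp2.
C5: 4 σ bonds — 4 electron domains, sp3.
C6 (4 σ bonds) has steric number 4: sp3.
C7: 4 σ bonds — 4 electron domains, sp3.

C1 sp3, C2 sp2, C3 sp, C4 sp2, C5 sp3, C6 sp3, C7 sp3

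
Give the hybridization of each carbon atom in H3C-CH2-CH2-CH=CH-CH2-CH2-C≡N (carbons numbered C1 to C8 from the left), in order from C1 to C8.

C1 sp3, C2 sp3, C3 sp3, C4 sp2, C5 sp2, C6 sp3, C7 sp3, C8 sp

C1 (4 σ bonds) has steric number 4: sp3.
C2: 4 σ bonds; 4 regions of electron density → sp3.
C3 is sp3: 4 σ bonds, 4 electron-density regions.
C4 (3 σ bonds, plus one π bond) has steric number 3: sp2.
C5 — 3 σ bonds, plus one π bond. Steric number 3, so sp2.
C6: 4 σ bonds; 4 regions of electron density → sp3.
C7 (4 σ bonds) has steric number 4: sp3.
C8: 2 σ bonds, plus two π bonds — 2 electron domains, sp.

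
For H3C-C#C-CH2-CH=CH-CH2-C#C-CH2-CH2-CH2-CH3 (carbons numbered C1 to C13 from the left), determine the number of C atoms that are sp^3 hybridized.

C1: sp3 ✓
C2: sp
C3: sp
C4: sp3 ✓
C5: sp2
C6: sp2
C7: sp3 ✓
C8: sp
C9: sp
C10: sp3 ✓
C11: sp3 ✓
C12: sp3 ✓
C13: sp3 ✓
C1, C4, C7, C10, C11, C12, C13 → 7 sp3 carbons.

7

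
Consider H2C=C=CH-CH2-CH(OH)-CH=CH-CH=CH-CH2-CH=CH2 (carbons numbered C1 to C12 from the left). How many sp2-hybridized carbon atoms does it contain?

8

C1: sp2 ✓
C2: sp
C3: sp2 ✓
C4: sp3
C5: sp3
C6: sp2 ✓
C7: sp2 ✓
C8: sp2 ✓
C9: sp2 ✓
C10: sp3
C11: sp2 ✓
C12: sp2 ✓
C1, C3, C6, C7, C8, C9, C11, C12 → 8 sp2 carbons.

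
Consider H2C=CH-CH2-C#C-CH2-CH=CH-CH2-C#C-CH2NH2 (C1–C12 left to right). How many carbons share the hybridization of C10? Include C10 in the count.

4

C10 is sp (two π bonds).
C1: sp2
C2: sp2
C3: sp3
C4: sp ✓
C5: sp ✓
C6: sp3
C7: sp2
C8: sp2
C9: sp3
C10: sp ✓
C11: sp ✓
C12: sp3
4 carbons are sp.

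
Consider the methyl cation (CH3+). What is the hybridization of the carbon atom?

Three σ bonds to H, empty p orbital → sp2, trigonal planar.

sp²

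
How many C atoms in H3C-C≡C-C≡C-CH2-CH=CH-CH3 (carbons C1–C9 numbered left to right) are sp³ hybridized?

C1: sp3 ✓
C2: sp
C3: sp
C4: sp
C5: sp
C6: sp3 ✓
C7: sp2
C8: sp2
C9: sp3 ✓
C1, C6, C9 → 3 sp3 carbons.

3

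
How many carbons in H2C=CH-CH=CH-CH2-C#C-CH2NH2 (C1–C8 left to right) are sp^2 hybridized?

4

C1: sp2 ✓
C2: sp2 ✓
C3: sp2 ✓
C4: sp2 ✓
C5: sp3
C6: sp
C7: sp
C8: sp3
C1, C2, C3, C4 → 4 sp2 carbons.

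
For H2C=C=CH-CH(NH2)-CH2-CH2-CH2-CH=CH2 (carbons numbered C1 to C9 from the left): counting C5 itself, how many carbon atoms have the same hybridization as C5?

C5 is sp3 (only σ bonds).
C1: sp2
C2: sp
C3: sp2
C4: sp3 ✓
C5: sp3 ✓
C6: sp3 ✓
C7: sp3 ✓
C8: sp2
C9: sp2
4 carbons are sp3.

4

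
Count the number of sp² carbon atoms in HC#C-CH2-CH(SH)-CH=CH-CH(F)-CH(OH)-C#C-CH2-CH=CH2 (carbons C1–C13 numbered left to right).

C1: sp
C2: sp
C3: sp3
C4: sp3
C5: sp2 ✓
C6: sp2 ✓
C7: sp3
C8: sp3
C9: sp
C10: sp
C11: sp3
C12: sp2 ✓
C13: sp2 ✓
C5, C6, C12, C13 → 4 sp2 carbons.

4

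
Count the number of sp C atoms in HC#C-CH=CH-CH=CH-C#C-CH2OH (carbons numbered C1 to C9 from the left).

4

C1: sp ✓
C2: sp ✓
C3: sp2
C4: sp2
C5: sp2
C6: sp2
C7: sp ✓
C8: sp ✓
C9: sp3
C1, C2, C7, C8 → 4 sp carbons.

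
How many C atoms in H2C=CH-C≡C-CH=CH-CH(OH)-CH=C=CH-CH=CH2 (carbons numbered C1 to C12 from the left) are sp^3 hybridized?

C1: sp2
C2: sp2
C3: sp
C4: sp
C5: sp2
C6: sp2
C7: sp3 ✓
C8: sp2
C9: sp
C10: sp2
C11: sp2
C12: sp2
C7 → 1 sp3 carbon.

1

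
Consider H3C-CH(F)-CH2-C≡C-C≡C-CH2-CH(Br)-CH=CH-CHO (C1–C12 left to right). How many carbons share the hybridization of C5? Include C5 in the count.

4

C5 is sp (two π bonds).
C1: sp3
C2: sp3
C3: sp3
C4: sp ✓
C5: sp ✓
C6: sp ✓
C7: sp ✓
C8: sp3
C9: sp3
C10: sp2
C11: sp2
C12: sp2
4 carbons are sp.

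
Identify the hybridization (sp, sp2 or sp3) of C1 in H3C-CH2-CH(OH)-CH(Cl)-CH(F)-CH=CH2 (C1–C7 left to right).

C1 has 4 σ bonds: steric number 4 → sp3.

sp3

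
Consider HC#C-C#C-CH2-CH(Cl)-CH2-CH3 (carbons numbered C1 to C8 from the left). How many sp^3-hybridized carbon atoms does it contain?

4

C1: sp
C2: sp
C3: sp
C4: sp
C5: sp3 ✓
C6: sp3 ✓
C7: sp3 ✓
C8: sp3 ✓
C5, C6, C7, C8 → 4 sp3 carbons.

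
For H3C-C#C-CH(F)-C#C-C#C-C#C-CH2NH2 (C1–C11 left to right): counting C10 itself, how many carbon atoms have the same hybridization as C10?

8

C10 is sp (two π bonds).
C1: sp3
C2: sp ✓
C3: sp ✓
C4: sp3
C5: sp ✓
C6: sp ✓
C7: sp ✓
C8: sp ✓
C9: sp ✓
C10: sp ✓
C11: sp3
8 carbons are sp.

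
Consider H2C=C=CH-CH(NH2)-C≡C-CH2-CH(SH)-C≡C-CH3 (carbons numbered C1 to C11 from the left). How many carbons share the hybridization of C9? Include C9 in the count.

C9 is sp (two π bonds).
C1: sp2
C2: sp ✓
C3: sp2
C4: sp3
C5: sp ✓
C6: sp ✓
C7: sp3
C8: sp3
C9: sp ✓
C10: sp ✓
C11: sp3
5 carbons are sp.

5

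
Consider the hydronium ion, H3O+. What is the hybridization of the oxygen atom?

sp3

Three σ bonds + one lone pair = steric number 4 → sp3.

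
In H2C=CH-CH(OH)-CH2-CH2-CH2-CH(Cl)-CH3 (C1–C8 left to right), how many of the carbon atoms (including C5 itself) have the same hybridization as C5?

C5 is sp3 (only σ bonds).
C1: sp2
C2: sp2
C3: sp3 ✓
C4: sp3 ✓
C5: sp3 ✓
C6: sp3 ✓
C7: sp3 ✓
C8: sp3 ✓
6 carbons are sp3.

6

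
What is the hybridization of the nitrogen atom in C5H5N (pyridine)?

N has two σ bonds and one lone pair in the ring plane (steric number 3 → sp2); its p orbital contributes one electron to the aromatic π system via the C=N double bond.

sp²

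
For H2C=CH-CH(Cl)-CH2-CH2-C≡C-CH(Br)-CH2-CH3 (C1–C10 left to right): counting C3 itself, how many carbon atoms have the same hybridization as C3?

6

C3 is sp3 (only σ bonds).
C1: sp2
C2: sp2
C3: sp3 ✓
C4: sp3 ✓
C5: sp3 ✓
C6: sp
C7: sp
C8: sp3 ✓
C9: sp3 ✓
C10: sp3 ✓
6 carbons are sp3.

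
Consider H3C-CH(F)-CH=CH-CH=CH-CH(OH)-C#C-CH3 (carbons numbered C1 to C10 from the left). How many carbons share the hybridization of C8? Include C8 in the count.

2

C8 is sp (two π bonds).
C1: sp3
C2: sp3
C3: sp2
C4: sp2
C5: sp2
C6: sp2
C7: sp3
C8: sp ✓
C9: sp ✓
C10: sp3
2 carbons are sp.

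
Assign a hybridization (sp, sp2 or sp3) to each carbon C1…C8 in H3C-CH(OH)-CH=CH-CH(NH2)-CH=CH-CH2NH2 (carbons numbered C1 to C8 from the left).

C1 has 4 σ bonds: steric number 4 → sp3.
C2: 4 σ bonds — 4 electron domains, sp3.
C3: 3 σ bonds, plus one π bond; 3 regions of electron density → sp2.
C4 carries 3 σ bonds, plus one π bond, giving a steric number of 3, so it is sp2.
C5 has 4 σ bonds: steric number 4 → sp3.
C6 — 3 σ bonds, plus one π bond. Steric number 3, so sp2.
C7 (3 σ bonds, plus one π bond) has steric number 3: sp2.
C8: 4 σ bonds — 4 electron domains, sp3.

C1 sp3, C2 sp3, C3 sp2, C4 sp2, C5 sp3, C6 sp2, C7 sp2, C8 sp3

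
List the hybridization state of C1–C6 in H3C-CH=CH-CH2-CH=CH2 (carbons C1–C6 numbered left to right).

C1 has 4 σ bonds: steric number 4 → sp3.
C2: 3 σ bonds, plus one π bond — 3 electron domains, sp2.
C3 has 3 σ bonds, plus one π bond: steric number 3 → sp2.
C4 has 4 σ bonds: steric number 4 → sp3.
C5 (3 σ bonds, plus one π bond) has steric number 3: sp2.
C6 is sp2: 3 σ bonds, plus one π bond, 3 electron-density regions.

C1 sp3, C2 sp2, C3 sp2, C4 sp3, C5 sp2, C6 sp2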